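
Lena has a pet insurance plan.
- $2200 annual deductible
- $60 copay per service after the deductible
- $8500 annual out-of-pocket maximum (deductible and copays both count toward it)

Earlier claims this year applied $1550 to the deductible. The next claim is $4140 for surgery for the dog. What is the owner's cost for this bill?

$1550 of the $2200 deductible is already met, leaving $650.
The remaining $3490 (= $4140 − $650) moves to the copay.
Copay on this service: $60.
So the owner owes $650 + $60 = $710 before any cap.
Year-to-date out-of-pocket becomes $1550 + $710 = $2260, still under the $8500 maximum, so no cap applies.

$710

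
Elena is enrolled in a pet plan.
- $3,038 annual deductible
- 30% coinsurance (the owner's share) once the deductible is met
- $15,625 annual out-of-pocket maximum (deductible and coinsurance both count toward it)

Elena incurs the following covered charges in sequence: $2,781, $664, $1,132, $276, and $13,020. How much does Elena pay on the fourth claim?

Claim 1 ($2,781): entire amount goes to the deductible. Cost to owner: $2,781. OOP to date $2,781.
Claim 2 ($664): deductible takes $257, $407 remains; owner's 30% is $122.10. Owner owes $379.10 (running OOP $3,160.10).
Claim 3 ($1,132): deductible already satisfied, so owner's share is 30% × $1,132 = $339.60. Cost to owner: $339.60. OOP to date $3,499.70.
Claim 4 ($276): deductible already satisfied, so owner's share is 30% × $276 = $82.80. Cost to owner: $82.80. OOP to date $3,582.50.

$82.80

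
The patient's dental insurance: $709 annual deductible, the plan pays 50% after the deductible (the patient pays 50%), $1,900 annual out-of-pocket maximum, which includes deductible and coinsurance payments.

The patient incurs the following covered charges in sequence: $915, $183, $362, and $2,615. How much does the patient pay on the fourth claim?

Claim 1 — $915: $709 to deductible, leaving $206; patient's 50% is $103. Patient pays $812; OOP now $812.
Claim 2 — $183: deductible already satisfied, so patient's share is 50% × $183 = $91.50. Patient owes $91.50 (running OOP $903.50).
Claim 3 — $362: deductible already satisfied, so patient's share is 50% × $362 = $181. Cost to patient: $181. OOP to date $1,084.50.
Claim 4 — $2,615: deductible already satisfied, so patient's share is 50% × $2,615 = $1,307.50. OOP would hit $2,392 > $1,900, so the cap limits the patient to $1,900 − $1,084.50 = $815.50.

$815.50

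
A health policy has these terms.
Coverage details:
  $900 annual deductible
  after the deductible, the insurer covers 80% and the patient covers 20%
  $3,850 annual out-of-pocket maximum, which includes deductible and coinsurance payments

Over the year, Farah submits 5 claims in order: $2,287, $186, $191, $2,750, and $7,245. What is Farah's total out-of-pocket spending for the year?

$3,251.80

Claim 1 ($2,287): $900 to deductible, leaving $1,387; 20% of $1,387 = $277.40. Cost to patient: $1,177.40. OOP to date $1,177.40.
Claim 2 ($186): deductible met; 20% of $186 = $37.20. Patient pays $37.20; OOP now $1,214.60.
Claim 3 ($191): 20% coinsurance on $191 = $38.20. Patient pays $38.20; OOP now $1,252.80.
Claim 4 ($2,750): 20% coinsurance on $2,750 = $550. Patient owes $550 (running OOP $1,802.80).
Claim 5 ($7,245): deductible already satisfied, so patient's share is 20% × $7,245 = $1,449. Patient owes $1,449 (running OOP $3,251.80).
Summing the patient's payments: $1,177.40 + $37.20 + $38.20 + $550 + $1,449 = $3,251.80.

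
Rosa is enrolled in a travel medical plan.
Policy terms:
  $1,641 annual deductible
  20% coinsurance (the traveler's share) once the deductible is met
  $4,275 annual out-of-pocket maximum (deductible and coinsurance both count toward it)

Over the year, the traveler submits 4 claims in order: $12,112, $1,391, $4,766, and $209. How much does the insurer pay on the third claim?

$4,504.40

Bill 1, $12,112: deductible takes $1,641, $10,471 remains; traveler's 20% is $2,094.20. Traveler owes $3,735.20 (running OOP $3,735.20). Plan pays $12,112 − $3,735.20 = $8,376.80.
Bill 2, $1,391: deductible met; 20% of $1,391 = $278.20. Traveler pays $278.20; OOP now $4,013.40. Plan pays $1,391 − $278.20 = $1,112.80.
Bill 3, $4,766: deductible already satisfied, so traveler's share is 20% × $4,766 = $953.20. That would push OOP to $4,966.60, over the $4,275 cap, so traveler pays $4,275 − $4,013.40 = $261.60. Insurer: $4,766 − $261.60 = $4,504.40.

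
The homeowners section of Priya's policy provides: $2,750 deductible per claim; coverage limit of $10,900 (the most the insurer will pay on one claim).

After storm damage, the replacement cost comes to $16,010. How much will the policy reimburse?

After the deductible, $16,010 − $2,750 = $13,260 remains.
The $10,900 per-incident cap binds; insurer pays $10,900.

$10,900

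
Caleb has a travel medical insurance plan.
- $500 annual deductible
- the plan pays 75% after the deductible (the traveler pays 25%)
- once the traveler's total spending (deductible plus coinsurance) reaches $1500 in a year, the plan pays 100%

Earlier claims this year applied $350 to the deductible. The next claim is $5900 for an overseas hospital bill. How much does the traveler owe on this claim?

$350 of the $500 deductible is already met, leaving $150.
After the $150 deductible portion, $5900 − $150 = $5750 is subject to coinsurance.
Coinsurance: $5750 × 25% = $1437.50.
That puts the traveler's cost at $150 + $1437.50 = $1587.50 before any cap.
Adding $1587.50 to the $350 already spent would give $1937.50, which exceeds the $1500 cap; the traveler pays just $1500 − $350 = $1150.

$1150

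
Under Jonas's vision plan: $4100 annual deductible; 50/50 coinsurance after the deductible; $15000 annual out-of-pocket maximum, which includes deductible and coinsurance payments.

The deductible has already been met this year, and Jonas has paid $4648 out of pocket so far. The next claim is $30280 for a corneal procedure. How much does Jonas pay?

With the deductible met, the entire $30280 is subject to coinsurance.
Coinsurance: $30280 × 50% = $15140.
Adding $15140 to the $4648 already spent would give $19788, which exceeds the $15000 cap; the member pays just $15000 − $4648 = $10352.

$10352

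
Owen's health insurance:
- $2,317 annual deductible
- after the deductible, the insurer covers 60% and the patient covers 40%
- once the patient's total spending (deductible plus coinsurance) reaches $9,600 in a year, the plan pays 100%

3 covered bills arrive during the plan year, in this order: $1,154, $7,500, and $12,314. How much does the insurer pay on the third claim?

$7,565.80

#1 ($1,154): fully absorbed by the deductible. Patient owes $1,154 (running OOP $1,154). Plan pays $1,154 − $1,154 = $0.
#2 ($7,500): $1,163 finishes the deductible; $6,337 goes to coinsurance; patient's 40% is $2,534.80. Patient pays $3,697.80; OOP now $4,851.80. Plan pays $7,500 − $3,697.80 = $3,802.20.
#3 ($12,314): deductible met; 40% of $12,314 = $4,925.60. Adding that to $4,851.80 gives $9,777.40, past the $9,600 cap; patient pays only $9,600 − $4,851.80 = $4,748.20. Insurer: $12,314 − $4,748.20 = $7,565.80.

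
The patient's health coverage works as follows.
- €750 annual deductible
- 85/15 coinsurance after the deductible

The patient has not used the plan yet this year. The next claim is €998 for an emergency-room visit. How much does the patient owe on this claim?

€787.20

Nothing has been paid toward the €750 deductible, so the first €750 of this charge is applied there.
After the €750 deductible portion, €998 − €750 = €248 is subject to coinsurance.
Coinsurance: €248 × 15% = €37.20.
Patient responsibility: €750 + €37.20 = €787.20.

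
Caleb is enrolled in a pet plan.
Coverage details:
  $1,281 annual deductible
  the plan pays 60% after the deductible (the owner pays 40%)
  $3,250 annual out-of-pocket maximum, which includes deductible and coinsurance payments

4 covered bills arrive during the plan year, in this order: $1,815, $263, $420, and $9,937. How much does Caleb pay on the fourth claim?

$1,482.20

Claim 1 — $1,815: deductible takes $1,281, $534 remains; owner's 40% is $213.60. Cost to owner: $1,494.60. OOP to date $1,494.60.
Claim 2 — $263: deductible met; 40% of $263 = $105.20. Owner pays $105.20; OOP now $1,599.80.
Claim 3 — $420: deductible already satisfied, so owner's share is 40% × $420 = $168. Owner owes $168 (running OOP $1,767.80).
Claim 4 — $9,937: deductible already satisfied, so owner's share is 40% × $9,937 = $3,974.80. Adding that to $1,767.80 gives $5,742.60, past the $3,250 cap; owner pays only $3,250 − $1,767.80 = $1,482.20.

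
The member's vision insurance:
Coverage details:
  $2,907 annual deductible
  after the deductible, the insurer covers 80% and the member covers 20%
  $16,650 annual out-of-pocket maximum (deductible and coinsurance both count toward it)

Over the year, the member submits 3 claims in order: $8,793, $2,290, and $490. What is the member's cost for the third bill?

Claim 1 — $8,793: deductible takes $2,907, $5,886 remains; coinsurance $5,886 × 20% = $1,177.20. Cost to member: $4,084.20. OOP to date $4,084.20.
Claim 2 — $2,290: 20% coinsurance on $2,290 = $458. Cost to member: $458. OOP to date $4,542.20.
Claim 3 — $490: deductible already satisfied, so member's share is 20% × $490 = $98. Cost to member: $98. OOP to date $4,640.20.

$98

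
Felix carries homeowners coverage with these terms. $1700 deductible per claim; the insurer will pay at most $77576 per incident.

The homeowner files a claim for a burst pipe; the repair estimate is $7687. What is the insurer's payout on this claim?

$5987

Subtract the deductible: $7687 − $1700 = $5987.
That's under the $77576 cap, so the insurer reimburses the full $5987.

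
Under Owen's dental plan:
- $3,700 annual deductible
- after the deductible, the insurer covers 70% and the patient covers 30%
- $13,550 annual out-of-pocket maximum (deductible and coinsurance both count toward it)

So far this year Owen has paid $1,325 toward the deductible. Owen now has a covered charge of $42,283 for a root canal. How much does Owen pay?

$1,325 of the $3,700 deductible is already met, leaving $2,375.
After the $2,375 deductible portion, $42,283 − $2,375 = $39,908 is subject to coinsurance.
Coinsurance: $39,908 × 30% = $11,972.40.
That puts the patient's cost at $2,375 + $11,972.40 = $14,347.40 before any cap.
Year-to-date out-of-pocket would reach $1,325 + $14,347.40 = $15,672.40, above the $13,550 maximum, so the patient pays only $13,550 − $1,325 = $12,225.

$12,225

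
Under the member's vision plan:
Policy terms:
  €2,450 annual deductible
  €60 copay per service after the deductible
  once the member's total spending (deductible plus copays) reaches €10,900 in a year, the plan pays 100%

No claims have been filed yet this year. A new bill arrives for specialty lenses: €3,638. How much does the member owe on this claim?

€2,510

The full €2,450 deductible is still open; €2,450 of this bill applies to it.
After the €2,450 deductible portion, €3,638 − €2,450 = €1,188 is subject to the copay.
Copay on this service: €60.
So the member owes €2,450 + €60 = €2,510 before any cap.
Year-to-date out-of-pocket becomes €0 + €2,510 = €2,510, still under the €10,900 maximum, so no cap applies.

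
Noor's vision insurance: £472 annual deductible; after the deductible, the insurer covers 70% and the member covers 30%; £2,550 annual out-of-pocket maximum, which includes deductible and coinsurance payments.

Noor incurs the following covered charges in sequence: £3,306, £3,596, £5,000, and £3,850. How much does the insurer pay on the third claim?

£4,851

Claim 1 (£3,306): £472 to deductible, leaving £2,834; coinsurance £2,834 × 30% = £850.20. Cost to member: £1,322.20. OOP to date £1,322.20. Plan pays £3,306 − £1,322.20 = £1,983.80.
Claim 2 (£3,596): deductible already satisfied, so member's share is 30% × £3,596 = £1,078.80. Member owes £1,078.80 (running OOP £2,401). Insurer: £3,596 − £1,078.80 = £2,517.20.
Claim 3 (£5,000): deductible already satisfied, so member's share is 30% × £5,000 = £1,500. OOP would hit £3,901 > £2,550, so the cap limits the member to £2,550 − £2,401 = £149. Plan pays £5,000 − £149 = £4,851.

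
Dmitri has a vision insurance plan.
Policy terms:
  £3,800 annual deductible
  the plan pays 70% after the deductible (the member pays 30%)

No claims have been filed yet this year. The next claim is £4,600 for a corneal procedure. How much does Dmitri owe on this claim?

Deductible not yet touched, so the first £3,800 of the bill goes to the deductible.
The remaining £800 (= £4,600 − £3,800) moves to coinsurance.
Coinsurance: £800 × 30% = £240.
Member responsibility: £3,800 + £240 = £4,040.

£4,040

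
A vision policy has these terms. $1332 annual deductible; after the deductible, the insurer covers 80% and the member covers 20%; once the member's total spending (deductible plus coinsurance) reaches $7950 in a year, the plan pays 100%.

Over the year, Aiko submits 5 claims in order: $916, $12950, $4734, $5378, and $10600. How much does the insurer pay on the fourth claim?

Claim 1 — $916: entire amount goes to the deductible. Cost to member: $916. OOP to date $916. Insurer: $916 − $916 = $0.
Claim 2 — $12950: deductible takes $416, $12534 remains; member's 20% is $2506.80. Cost to member: $2922.80. OOP to date $3838.80. Insurer: $12950 − $2922.80 = $10027.20.
Claim 3 — $4734: 20% coinsurance on $4734 = $946.80. Member owes $946.80 (running OOP $4785.60). Plan pays $4734 − $946.80 = $3787.20.
Claim 4 — $5378: deductible already satisfied, so member's share is 20% × $5378 = $1075.60. Member pays $1075.60; OOP now $5861.20. Plan pays $5378 − $1075.60 = $4302.40.

$4302.40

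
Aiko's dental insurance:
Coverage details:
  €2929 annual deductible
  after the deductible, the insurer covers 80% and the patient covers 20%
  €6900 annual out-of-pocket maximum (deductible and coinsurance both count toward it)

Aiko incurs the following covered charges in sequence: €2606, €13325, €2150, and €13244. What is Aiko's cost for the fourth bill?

€940.60

Claim 1 — €2606: entire amount goes to the deductible. Patient owes €2606 (running OOP €2606).
Claim 2 — €13325: €323 to deductible, leaving €13002; coinsurance €13002 × 20% = €2600.40. Patient pays €2923.40; OOP now €5529.40.
Claim 3 — €2150: deductible met; 20% of €2150 = €430. Cost to patient: €430. OOP to date €5959.40.
Claim 4 — €13244: deductible met; 20% of €13244 = €2648.80. That would push OOP to €8608.20, over the €6900 cap, so patient pays €6900 − €5959.40 = €940.60.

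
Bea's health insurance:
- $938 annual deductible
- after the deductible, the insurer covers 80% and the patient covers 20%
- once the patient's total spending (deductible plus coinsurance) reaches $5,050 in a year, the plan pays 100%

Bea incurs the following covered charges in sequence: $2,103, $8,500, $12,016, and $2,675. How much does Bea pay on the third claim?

Claim 1 ($2,103): $938 to deductible, leaving $1,165; patient's 20% is $233. Patient owes $1,171 (running OOP $1,171).
Claim 2 ($8,500): 20% coinsurance on $8,500 = $1,700. Cost to patient: $1,700. OOP to date $2,871.
Claim 3 ($12,016): deductible already satisfied, so patient's share is 20% × $12,016 = $2,403.20. That would push OOP to $5,274.20, over the $5,050 cap, so patient pays $5,050 − $2,871 = $2,179.

$2,179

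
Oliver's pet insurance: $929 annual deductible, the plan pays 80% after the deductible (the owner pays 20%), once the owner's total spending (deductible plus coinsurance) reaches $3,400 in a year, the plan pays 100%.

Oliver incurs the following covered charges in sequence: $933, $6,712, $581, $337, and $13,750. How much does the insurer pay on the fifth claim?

Claim 1 — $933: $929 finishes the deductible; $4 goes to coinsurance; owner's 20% is $0.80. Owner pays $929.80; OOP now $929.80. Insurer: $933 − $929.80 = $3.20.
Claim 2 — $6,712: 20% coinsurance on $6,712 = $1,342.40. Owner pays $1,342.40; OOP now $2,272.20. Plan pays $6,712 − $1,342.40 = $5,369.60.
Claim 3 — $581: deductible already satisfied, so owner's share is 20% × $581 = $116.20. Cost to owner: $116.20. OOP to date $2,388.40. Plan pays $581 − $116.20 = $464.80.
Claim 4 — $337: 20% coinsurance on $337 = $67.40. Owner owes $67.40 (running OOP $2,455.80). Plan pays $337 − $67.40 = $269.60.
Claim 5 — $13,750: deductible met; 20% of $13,750 = $2,750. Adding that to $2,455.80 gives $5,205.80, past the $3,400 cap; owner pays only $3,400 − $2,455.80 = $944.20. Plan pays $13,750 − $944.20 = $12,805.80.

$12,805.80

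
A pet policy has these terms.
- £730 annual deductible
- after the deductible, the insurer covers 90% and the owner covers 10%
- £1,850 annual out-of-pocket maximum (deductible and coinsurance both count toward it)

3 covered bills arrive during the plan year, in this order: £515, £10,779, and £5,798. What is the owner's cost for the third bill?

£63.60

Claim 1 (£515): all of it applies to the deductible. Cost to owner: £515. OOP to date £515.
Claim 2 (£10,779): deductible takes £215, £10,564 remains; owner's 10% is £1,056.40. Owner pays £1,271.40; OOP now £1,786.40.
Claim 3 (£5,798): 10% coinsurance on £5,798 = £579.80. Adding that to £1,786.40 gives £2,366.20, past the £1,850 cap; owner pays only £1,850 − £1,786.40 = £63.60.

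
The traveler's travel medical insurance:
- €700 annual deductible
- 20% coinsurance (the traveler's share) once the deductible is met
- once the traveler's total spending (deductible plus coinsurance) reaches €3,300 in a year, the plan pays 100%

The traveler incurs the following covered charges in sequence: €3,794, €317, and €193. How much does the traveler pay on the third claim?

Bill 1, €3,794: deductible takes €700, €3,094 remains; 20% of €3,094 = €618.80. Traveler owes €1,318.80 (running OOP €1,318.80).
Bill 2, €317: 20% coinsurance on €317 = €63.40. Cost to traveler: €63.40. OOP to date €1,382.20.
Bill 3, €193: deductible met; 20% of €193 = €38.60. Traveler owes €38.60 (running OOP €1,420.80).

€38.60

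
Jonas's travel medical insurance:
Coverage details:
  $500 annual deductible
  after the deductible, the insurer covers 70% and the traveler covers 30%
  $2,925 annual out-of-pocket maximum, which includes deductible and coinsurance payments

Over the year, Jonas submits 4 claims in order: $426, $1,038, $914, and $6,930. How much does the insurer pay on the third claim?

Bill 1, $426: entire amount goes to the deductible. Cost to traveler: $426. OOP to date $426. Plan pays $426 − $426 = $0.
Bill 2, $1,038: $74 to deductible, leaving $964; coinsurance $964 × 30% = $289.20. Cost to traveler: $363.20. OOP to date $789.20. Plan pays $1,038 − $363.20 = $674.80.
Bill 3, $914: deductible met; 30% of $914 = $274.20. Cost to traveler: $274.20. OOP to date $1,063.40. Plan pays $914 − $274.20 = $639.80.

$639.80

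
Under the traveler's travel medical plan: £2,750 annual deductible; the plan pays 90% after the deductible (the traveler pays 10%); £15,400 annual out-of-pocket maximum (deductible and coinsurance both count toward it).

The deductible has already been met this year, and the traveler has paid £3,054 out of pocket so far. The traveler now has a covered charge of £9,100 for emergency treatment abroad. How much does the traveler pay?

£910

The deductible is already satisfied, so the full bill goes to coinsurance.
Traveler's 10% share of £9,100 is £910.
Total out-of-pocket so far would be £3,054 + £910 = £3,964, below the £15,400 cap — no reduction.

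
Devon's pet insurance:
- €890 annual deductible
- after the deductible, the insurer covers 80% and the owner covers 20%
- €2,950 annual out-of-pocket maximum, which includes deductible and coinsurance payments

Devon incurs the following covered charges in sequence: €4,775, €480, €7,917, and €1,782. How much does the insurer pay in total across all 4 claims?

Claim 1 (€4,775): €890 to deductible, leaving €3,885; coinsurance €3,885 × 20% = €777. Owner pays €1,667; OOP now €1,667. Insurer: €4,775 − €1,667 = €3,108.
Claim 2 (€480): 20% coinsurance on €480 = €96. Cost to owner: €96. OOP to date €1,763. Insurer: €480 − €96 = €384.
Claim 3 (€7,917): deductible already satisfied, so owner's share is 20% × €7,917 = €1,583.40. Adding that to €1,763 gives €3,346.40, past the €2,950 cap; owner pays only €2,950 − €1,763 = €1,187. Plan pays €7,917 − €1,187 = €6,730.
Claim 4 (€1,782): 20% coinsurance on €1,782 = €356.40. OOP would hit €3,306.40 > €2,950, so the cap limits the owner to €2,950 − €2,950 = €0. Plan pays €1,782 − €0 = €1,782.
Insurer total: €3,108 + €384 + €6,730 + €1,782 = €12,004.

€12,004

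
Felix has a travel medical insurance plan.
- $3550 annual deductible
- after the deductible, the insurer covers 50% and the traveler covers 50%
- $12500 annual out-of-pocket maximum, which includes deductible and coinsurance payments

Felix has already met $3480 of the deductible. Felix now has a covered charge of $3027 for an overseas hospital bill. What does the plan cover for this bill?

$1478.50

Remaining deductible: $3550 − $3480 = $70.
After the $70 deductible portion, $3027 − $70 = $2957 is subject to coinsurance.
Traveler's 50% share of $2957 is $1478.50.
That puts the traveler's cost at $70 + $1478.50 = $1548.50 before any cap.
Total out-of-pocket so far would be $3480 + $1548.50 = $5028.50, below the $12500 cap — no reduction.
Insurer pays the balance: $3027 − $1548.50 = $1478.50.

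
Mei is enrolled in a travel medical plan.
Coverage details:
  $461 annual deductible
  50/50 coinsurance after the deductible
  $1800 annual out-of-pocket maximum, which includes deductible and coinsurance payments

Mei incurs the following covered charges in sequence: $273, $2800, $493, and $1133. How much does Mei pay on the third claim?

Claim 1 ($273): fully absorbed by the deductible. Traveler owes $273 (running OOP $273).
Claim 2 ($2800): $188 to deductible, leaving $2612; 50% of $2612 = $1306. Cost to traveler: $1494. OOP to date $1767.
Claim 3 ($493): 50% coinsurance on $493 = $246.50. Adding that to $1767 gives $2013.50, past the $1800 cap; traveler pays only $1800 − $1767 = $33.

$33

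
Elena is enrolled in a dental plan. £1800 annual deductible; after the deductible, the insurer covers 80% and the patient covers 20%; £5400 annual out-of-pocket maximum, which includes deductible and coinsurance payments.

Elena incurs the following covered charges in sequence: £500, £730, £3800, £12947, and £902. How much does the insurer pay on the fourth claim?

£10357.60

Claim 1 — £500: all of it applies to the deductible. Patient pays £500; OOP now £500. Plan pays £500 − £500 = £0.
Claim 2 — £730: fully absorbed by the deductible. Patient pays £730; OOP now £1230. Insurer: £730 − £730 = £0.
Claim 3 — £3800: £570 finishes the deductible; £3230 goes to coinsurance; patient's 20% is £646. Patient owes £1216 (running OOP £2446). Insurer: £3800 − £1216 = £2584.
Claim 4 — £12947: deductible met; 20% of £12947 = £2589.40. Cost to patient: £2589.40. OOP to date £5035.40. Insurer: £12947 − £2589.40 = £10357.60.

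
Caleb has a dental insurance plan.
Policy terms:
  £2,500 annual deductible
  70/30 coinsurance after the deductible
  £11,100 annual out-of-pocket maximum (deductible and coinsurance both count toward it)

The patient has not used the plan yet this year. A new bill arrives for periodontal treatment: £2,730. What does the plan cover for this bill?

£161

The full £2,500 deductible is still open; £2,500 of this bill applies to it.
After the £2,500 deductible portion, £2,730 − £2,500 = £230 is subject to coinsurance.
30% of £230 = £69 falls to the patient.
That puts the patient's cost at £2,500 + £69 = £2,569 before any cap.
Total out-of-pocket so far would be £0 + £2,569 = £2,569, below the £11,100 cap — no reduction.
The insurer covers the remainder: £2,730 − £2,569 = £161.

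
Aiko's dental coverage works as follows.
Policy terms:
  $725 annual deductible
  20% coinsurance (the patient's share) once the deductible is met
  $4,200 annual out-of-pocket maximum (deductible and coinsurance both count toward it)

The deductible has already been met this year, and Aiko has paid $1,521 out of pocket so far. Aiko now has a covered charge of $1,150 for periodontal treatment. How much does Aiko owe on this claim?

$230

With the deductible met, the entire $1,150 is subject to coinsurance.
20% of $1,150 = $230 falls to the patient.
Cumulative spending $1,521 + $230 = $1,751 stays under the $4,200 maximum.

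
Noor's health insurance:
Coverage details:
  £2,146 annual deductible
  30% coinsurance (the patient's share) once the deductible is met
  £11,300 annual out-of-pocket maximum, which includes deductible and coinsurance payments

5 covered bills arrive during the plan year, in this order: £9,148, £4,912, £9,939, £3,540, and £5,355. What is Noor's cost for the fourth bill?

£1,062

Claim 1 (£9,148): £2,146 to deductible, leaving £7,002; coinsurance £7,002 × 30% = £2,100.60. Patient pays £4,246.60; OOP now £4,246.60.
Claim 2 (£4,912): 30% coinsurance on £4,912 = £1,473.60. Patient owes £1,473.60 (running OOP £5,720.20).
Claim 3 (£9,939): deductible met; 30% of £9,939 = £2,981.70. Cost to patient: £2,981.70. OOP to date £8,701.90.
Claim 4 (£3,540): deductible already satisfied, so patient's share is 30% × £3,540 = £1,062. Patient pays £1,062; OOP now £9,763.90.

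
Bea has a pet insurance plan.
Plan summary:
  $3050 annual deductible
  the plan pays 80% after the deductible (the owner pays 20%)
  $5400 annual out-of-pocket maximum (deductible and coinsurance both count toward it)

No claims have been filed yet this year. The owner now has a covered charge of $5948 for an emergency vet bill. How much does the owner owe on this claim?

$3629.60

Deductible not yet touched, so the first $3050 of the bill goes to the deductible.
The remaining $2898 (= $5948 − $3050) moves to coinsurance.
Coinsurance: $2898 × 20% = $579.60.
So the owner owes $3050 + $579.60 = $3629.60 before any cap.
Year-to-date out-of-pocket becomes $0 + $3629.60 = $3629.60, still under the $5400 maximum, so no cap applies.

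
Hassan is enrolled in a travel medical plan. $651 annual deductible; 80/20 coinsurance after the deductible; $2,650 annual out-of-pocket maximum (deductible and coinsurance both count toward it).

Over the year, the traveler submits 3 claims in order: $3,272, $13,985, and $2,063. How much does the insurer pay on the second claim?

$12,510.20

Bill 1, $3,272: $651 to deductible, leaving $2,621; coinsurance $2,621 × 20% = $524.20. Traveler pays $1,175.20; OOP now $1,175.20. Insurer: $3,272 − $1,175.20 = $2,096.80.
Bill 2, $13,985: deductible met; 20% of $13,985 = $2,797. Adding that to $1,175.20 gives $3,972.20, past the $2,650 cap; traveler pays only $2,650 − $1,175.20 = $1,474.80. Insurer: $13,985 − $1,474.80 = $12,510.20.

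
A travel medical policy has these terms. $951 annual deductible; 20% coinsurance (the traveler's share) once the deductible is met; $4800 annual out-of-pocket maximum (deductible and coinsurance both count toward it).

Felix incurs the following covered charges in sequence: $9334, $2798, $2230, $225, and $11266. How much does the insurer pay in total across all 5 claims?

$21053

Bill 1, $9334: $951 to deductible, leaving $8383; 20% of $8383 = $1676.60. Cost to traveler: $2627.60. OOP to date $2627.60. Insurer: $9334 − $2627.60 = $6706.40.
Bill 2, $2798: 20% coinsurance on $2798 = $559.60. Traveler owes $559.60 (running OOP $3187.20). Insurer: $2798 − $559.60 = $2238.40.
Bill 3, $2230: deductible met; 20% of $2230 = $446. Traveler owes $446 (running OOP $3633.20). Plan pays $2230 − $446 = $1784.
Bill 4, $225: 20% coinsurance on $225 = $45. Cost to traveler: $45. OOP to date $3678.20. Insurer: $225 − $45 = $180.
Bill 5, $11266: 20% coinsurance on $11266 = $2253.20. OOP would hit $5931.40 > $4800, so the cap limits the traveler to $4800 − $3678.20 = $1121.80. Plan pays $11266 − $1121.80 = $10144.20.
Insurer total = bills − traveler's total = $25853 − $4800 = $21053.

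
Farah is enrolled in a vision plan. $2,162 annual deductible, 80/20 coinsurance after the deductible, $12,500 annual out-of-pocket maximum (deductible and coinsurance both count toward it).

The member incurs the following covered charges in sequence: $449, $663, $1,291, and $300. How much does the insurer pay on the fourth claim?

Bill 1, $449: fully absorbed by the deductible. Member pays $449; OOP now $449. Insurer: $449 − $449 = $0.
Bill 2, $663: entire amount goes to the deductible. Member owes $663 (running OOP $1,112). Insurer: $663 − $663 = $0.
Bill 3, $1,291: $1,050 finishes the deductible; $241 goes to coinsurance; 20% of $241 = $48.20. Member owes $1,098.20 (running OOP $2,210.20). Plan pays $1,291 − $1,098.20 = $192.80.
Bill 4, $300: deductible met; 20% of $300 = $60. Member pays $60; OOP now $2,270.20. Insurer: $300 − $60 = $240.

$240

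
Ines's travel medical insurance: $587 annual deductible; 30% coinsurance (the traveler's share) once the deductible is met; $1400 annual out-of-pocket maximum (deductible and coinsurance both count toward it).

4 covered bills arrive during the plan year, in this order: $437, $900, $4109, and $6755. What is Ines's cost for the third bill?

Claim 1 ($437): fully absorbed by the deductible. Cost to traveler: $437. OOP to date $437.
Claim 2 ($900): $150 to deductible, leaving $750; 30% of $750 = $225. Traveler pays $375; OOP now $812.
Claim 3 ($4109): deductible met; 30% of $4109 = $1232.70. Adding that to $812 gives $2044.70, past the $1400 cap; traveler pays only $1400 − $812 = $588.

$588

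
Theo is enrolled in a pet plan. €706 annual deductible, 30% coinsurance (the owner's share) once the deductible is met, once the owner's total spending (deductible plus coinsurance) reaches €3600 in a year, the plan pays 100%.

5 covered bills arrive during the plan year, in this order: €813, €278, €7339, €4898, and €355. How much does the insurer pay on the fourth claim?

€4321.20

Bill 1, €813: €706 finishes the deductible; €107 goes to coinsurance; coinsurance €107 × 30% = €32.10. Cost to owner: €738.10. OOP to date €738.10. Insurer: €813 − €738.10 = €74.90.
Bill 2, €278: deductible met; 30% of €278 = €83.40. Owner pays €83.40; OOP now €821.50. Plan pays €278 − €83.40 = €194.60.
Bill 3, €7339: deductible met; 30% of €7339 = €2201.70. Owner owes €2201.70 (running OOP €3023.20). Plan pays €7339 − €2201.70 = €5137.30.
Bill 4, €4898: 30% coinsurance on €4898 = €1469.40. That would push OOP to €4492.60, over the €3600 cap, so owner pays €3600 − €3023.20 = €576.80. Insurer: €4898 − €576.80 = €4321.20.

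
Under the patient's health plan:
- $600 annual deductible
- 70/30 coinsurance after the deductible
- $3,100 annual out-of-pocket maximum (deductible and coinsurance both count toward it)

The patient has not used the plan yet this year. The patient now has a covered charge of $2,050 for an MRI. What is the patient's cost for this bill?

The full $600 deductible is still open; $600 of this bill applies to it.
The remaining $1,450 (= $2,050 − $600) moves to coinsurance.
Coinsurance: $1,450 × 30% = $435.
Patient responsibility before any cap: $600 + $435 = $1,035.
Cumulative spending $0 + $1,035 = $1,035 stays under the $3,100 maximum.

$1,035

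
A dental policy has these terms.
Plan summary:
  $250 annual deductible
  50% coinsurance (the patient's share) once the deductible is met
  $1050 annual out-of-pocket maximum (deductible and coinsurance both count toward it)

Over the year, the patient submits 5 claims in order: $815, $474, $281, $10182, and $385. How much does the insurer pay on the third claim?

Claim 1 ($815): deductible takes $250, $565 remains; coinsurance $565 × 50% = $282.50. Patient owes $532.50 (running OOP $532.50). Insurer: $815 − $532.50 = $282.50.
Claim 2 ($474): 50% coinsurance on $474 = $237. Cost to patient: $237. OOP to date $769.50. Insurer: $474 − $237 = $237.
Claim 3 ($281): deductible already satisfied, so patient's share is 50% × $281 = $140.50. Patient pays $140.50; OOP now $910. Plan pays $281 − $140.50 = $140.50.

$140.50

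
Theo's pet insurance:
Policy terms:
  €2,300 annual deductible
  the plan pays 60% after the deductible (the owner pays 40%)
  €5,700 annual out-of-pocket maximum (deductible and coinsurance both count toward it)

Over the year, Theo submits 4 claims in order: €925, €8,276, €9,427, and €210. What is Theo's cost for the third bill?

Claim 1 — €925: entire amount goes to the deductible. Owner owes €925 (running OOP €925).
Claim 2 — €8,276: €1,375 to deductible, leaving €6,901; coinsurance €6,901 × 40% = €2,760.40. Owner pays €4,135.40; OOP now €5,060.40.
Claim 3 — €9,427: deductible met; 40% of €9,427 = €3,770.80. OOP would hit €8,831.20 > €5,700, so the cap limits the owner to €5,700 − €5,060.40 = €639.60.

€639.60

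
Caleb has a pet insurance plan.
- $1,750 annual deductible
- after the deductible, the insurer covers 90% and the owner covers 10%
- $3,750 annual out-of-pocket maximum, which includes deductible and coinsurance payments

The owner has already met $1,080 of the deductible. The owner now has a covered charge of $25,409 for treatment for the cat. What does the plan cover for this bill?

Deductible still to meet: $1,750 − $1,080 = $670.
That leaves $25,409 − $670 = $24,739 for coinsurance.
Owner's 10% share of $24,739 is $2,473.90.
That puts the owner's cost at $670 + $2,473.90 = $3,143.90 before any cap.
Adding $3,143.90 to the $1,080 already spent would give $4,223.90, which exceeds the $3,750 cap; the owner pays just $3,750 − $1,080 = $2,670.
Insurer pays the balance: $25,409 − $2,670 = $22,739.

$22,739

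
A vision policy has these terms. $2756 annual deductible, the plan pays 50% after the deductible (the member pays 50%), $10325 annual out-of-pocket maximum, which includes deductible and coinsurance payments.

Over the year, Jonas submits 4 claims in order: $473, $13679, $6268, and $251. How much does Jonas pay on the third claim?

$1871

Claim 1 — $473: fully absorbed by the deductible. Cost to member: $473. OOP to date $473.
Claim 2 — $13679: $2283 to deductible, leaving $11396; coinsurance $11396 × 50% = $5698. Member pays $7981; OOP now $8454.
Claim 3 — $6268: deductible already satisfied, so member's share is 50% × $6268 = $3134. That would push OOP to $11588, over the $10325 cap, so member pays $10325 − $8454 = $1871.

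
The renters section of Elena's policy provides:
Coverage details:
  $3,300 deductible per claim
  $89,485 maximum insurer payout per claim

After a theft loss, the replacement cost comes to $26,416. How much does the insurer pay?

$23,116

Less the $3,300 deductible: $26,416 − $3,300 = $23,116.
$23,116 ≤ $89,485, so the limit doesn't bind; insurer pays $23,116.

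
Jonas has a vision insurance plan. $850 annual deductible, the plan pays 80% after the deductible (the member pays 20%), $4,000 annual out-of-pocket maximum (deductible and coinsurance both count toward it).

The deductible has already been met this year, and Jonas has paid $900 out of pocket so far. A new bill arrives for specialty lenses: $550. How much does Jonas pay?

With the deductible met, the entire $550 is subject to coinsurance.
Member's 20% share of $550 is $110.
Year-to-date out-of-pocket becomes $900 + $110 = $1,010, still under the $4,000 maximum, so no cap applies.

$110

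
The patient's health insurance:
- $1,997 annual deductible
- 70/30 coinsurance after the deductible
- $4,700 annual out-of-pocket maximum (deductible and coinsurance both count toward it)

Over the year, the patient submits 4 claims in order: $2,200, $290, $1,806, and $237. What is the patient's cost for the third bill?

#1 ($2,200): deductible takes $1,997, $203 remains; 30% of $203 = $60.90. Patient owes $2,057.90 (running OOP $2,057.90).
#2 ($290): 30% coinsurance on $290 = $87. Patient owes $87 (running OOP $2,144.90).
#3 ($1,806): deductible met; 30% of $1,806 = $541.80. Patient owes $541.80 (running OOP $2,686.70).

$541.80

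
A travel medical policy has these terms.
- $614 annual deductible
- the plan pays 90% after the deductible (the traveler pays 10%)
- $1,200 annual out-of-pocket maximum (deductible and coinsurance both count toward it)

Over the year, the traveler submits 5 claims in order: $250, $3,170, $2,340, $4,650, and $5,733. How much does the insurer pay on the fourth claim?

$4,578.60

#1 ($250): entire amount goes to the deductible. Traveler owes $250 (running OOP $250). Plan pays $250 − $250 = $0.
#2 ($3,170): $364 finishes the deductible; $2,806 goes to coinsurance; 10% of $2,806 = $280.60. Traveler owes $644.60 (running OOP $894.60). Insurer: $3,170 − $644.60 = $2,525.40.
#3 ($2,340): deductible already satisfied, so traveler's share is 10% × $2,340 = $234. Traveler owes $234 (running OOP $1,128.60). Plan pays $2,340 − $234 = $2,106.
#4 ($4,650): deductible already satisfied, so traveler's share is 10% × $4,650 = $465. That would push OOP to $1,593.60, over the $1,200 cap, so traveler pays $1,200 − $1,128.60 = $71.40. Plan pays $4,650 − $71.40 = $4,578.60.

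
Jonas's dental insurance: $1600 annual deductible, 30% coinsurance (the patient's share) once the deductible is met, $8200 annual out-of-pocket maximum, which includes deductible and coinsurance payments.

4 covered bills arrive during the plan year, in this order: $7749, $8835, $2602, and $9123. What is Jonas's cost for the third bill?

Claim 1 — $7749: deductible takes $1600, $6149 remains; 30% of $6149 = $1844.70. Patient owes $3444.70 (running OOP $3444.70).
Claim 2 — $8835: 30% coinsurance on $8835 = $2650.50. Cost to patient: $2650.50. OOP to date $6095.20.
Claim 3 — $2602: deductible already satisfied, so patient's share is 30% × $2602 = $780.60. Patient pays $780.60; OOP now $6875.80.

$780.60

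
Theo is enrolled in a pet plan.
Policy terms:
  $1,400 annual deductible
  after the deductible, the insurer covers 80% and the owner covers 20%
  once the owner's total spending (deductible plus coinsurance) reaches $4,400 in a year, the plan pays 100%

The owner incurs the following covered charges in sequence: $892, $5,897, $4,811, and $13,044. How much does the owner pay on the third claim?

$962.20

Claim 1 — $892: entire amount goes to the deductible. Owner owes $892 (running OOP $892).
Claim 2 — $5,897: $508 to deductible, leaving $5,389; 20% of $5,389 = $1,077.80. Owner pays $1,585.80; OOP now $2,477.80.
Claim 3 — $4,811: deductible already satisfied, so owner's share is 20% × $4,811 = $962.20. Owner owes $962.20 (running OOP $3,440).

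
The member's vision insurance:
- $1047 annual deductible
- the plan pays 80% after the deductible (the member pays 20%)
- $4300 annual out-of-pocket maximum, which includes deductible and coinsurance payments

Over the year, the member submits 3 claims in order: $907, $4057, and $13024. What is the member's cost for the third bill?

$2469.60

Bill 1, $907: fully absorbed by the deductible. Member pays $907; OOP now $907.
Bill 2, $4057: deductible takes $140, $3917 remains; coinsurance $3917 × 20% = $783.40. Cost to member: $923.40. OOP to date $1830.40.
Bill 3, $13024: 20% coinsurance on $13024 = $2604.80. OOP would hit $4435.20 > $4300, so the cap limits the member to $4300 − $1830.40 = $2469.60.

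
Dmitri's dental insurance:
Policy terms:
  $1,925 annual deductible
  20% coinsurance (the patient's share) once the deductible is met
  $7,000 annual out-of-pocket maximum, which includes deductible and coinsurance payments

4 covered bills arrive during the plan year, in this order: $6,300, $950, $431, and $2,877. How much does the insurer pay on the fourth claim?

#1 ($6,300): $1,925 finishes the deductible; $4,375 goes to coinsurance; coinsurance $4,375 × 20% = $875. Patient owes $2,800 (running OOP $2,800). Insurer: $6,300 − $2,800 = $3,500.
#2 ($950): 20% coinsurance on $950 = $190. Patient owes $190 (running OOP $2,990). Insurer: $950 − $190 = $760.
#3 ($431): 20% coinsurance on $431 = $86.20. Patient pays $86.20; OOP now $3,076.20. Plan pays $431 − $86.20 = $344.80.
#4 ($2,877): deductible already satisfied, so patient's share is 20% × $2,877 = $575.40. Patient pays $575.40; OOP now $3,651.60. Plan pays $2,877 − $575.40 = $2,301.60.

$2,301.60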